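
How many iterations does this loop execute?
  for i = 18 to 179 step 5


The loop variable i takes values starting at 18 and increments by 5 each iteration.
Sequence: i = 18, 23, 28, 33, 38, 43, 48, 53, 58, ...
The upper bound 179 is inclusive, so the count is floor((last - first) / step) + 1:
floor((179 - 18) / 5) + 1 = floor(161/5) + 1 = 32 + 1 = 33


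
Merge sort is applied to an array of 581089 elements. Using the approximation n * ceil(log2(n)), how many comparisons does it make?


Merge sort divides the array into halves recursively.
Number of levels = ceil(log2(581089)) = 20
At each level, approximately n = 581089 comparisons are needed for merging.
Total comparisons ~ n * ceil(log2(n)) = 581089 * 20 = 11621780


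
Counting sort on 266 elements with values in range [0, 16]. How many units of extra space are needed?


Output array size: 266 (to store sorted result)
Count array size: 17 (one slot per possible value, range 0 to 16)
Total extra space = 266 + 17 = 283


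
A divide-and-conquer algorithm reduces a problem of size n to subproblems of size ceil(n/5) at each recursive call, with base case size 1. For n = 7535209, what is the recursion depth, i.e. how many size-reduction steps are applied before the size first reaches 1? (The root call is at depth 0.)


Each step divides the size by 5 (rounding up); after k steps the size is ceil(n/5^k), which equals 1 exactly when 5^k >= n.
So the depth is the smallest k with 5^k >= 7535209, i.e. ceil(log_5(7535209)).
5^9 = 1953125 < 7535209 <= 9765625 = 5^10
Recursion depth = 10


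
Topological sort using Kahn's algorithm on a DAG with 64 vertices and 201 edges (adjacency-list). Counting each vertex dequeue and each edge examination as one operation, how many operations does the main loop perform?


Kahn's algorithm:
  1. Compute in-degrees: O(V + E)
  2. Process queue: each vertex dequeued once (O(V))
     each edge examined once (O(E))
Total = V + E = 64 + 201 = 265


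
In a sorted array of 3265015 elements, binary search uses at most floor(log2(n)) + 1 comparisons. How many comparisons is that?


Halving sequence: 3265015 -> 1632507 -> 816253 -> 408126 -> 204063 -> 102031 -> 51015 -> 25507 -> 12753 -> 6376 -> 3188 -> 1594 -> 797 -> 398 -> 199 -> 99 -> 49 -> 24 -> 12 -> 6 -> 3 -> 1
Number of halvings = 21
Max comparisons = 21 + 1 = 22


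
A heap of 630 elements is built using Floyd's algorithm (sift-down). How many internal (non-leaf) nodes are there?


Leaf nodes occupy roughly half the array.
Sift-down is called for each internal node, starting from the last one.
Internal nodes = floor(n/2) = floor(630/2) = 315


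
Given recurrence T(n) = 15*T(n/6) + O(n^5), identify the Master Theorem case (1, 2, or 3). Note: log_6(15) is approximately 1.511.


Master Theorem parameters: a=15, b=6, c=5
log_b(a) = 1.511
Compare b^c with a: 6^5 = 7776 > 15, so c > log_b(a).
Comparing c=5 vs log_b(a)=1.511:
5 > 1.511 => Case 3
Result: T(n) = O(n^5)
Master Theorem case = 3


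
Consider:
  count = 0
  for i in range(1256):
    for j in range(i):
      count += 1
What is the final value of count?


For each i, the inner loop runs i times:
  i=0: inner runs 0 times
  i=1: inner runs 1 time
  i=2: inner runs 2 times
  i=3: inner runs 3 times
  i=4: inner runs 4 times
  i=5: inner runs 5 times
  i=6: inner runs 6 times
  i=7: inner runs 7 times
  ...
Total = 0 + 1 + 2 + ... + 1255 = 1256*(1256-1)/2 = 788140


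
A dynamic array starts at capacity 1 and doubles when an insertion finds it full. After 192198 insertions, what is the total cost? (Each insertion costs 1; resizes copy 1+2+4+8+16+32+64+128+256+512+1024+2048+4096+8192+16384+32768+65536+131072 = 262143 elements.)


Insertion cost: 192198 (one per element)
Resizes occur just before inserting elements 2, 3, 5, 9, ...
Elements copied at each resize: 1 + 2 + 4 + 8 + 16 + 32 + 64 + 128 + 256 + 512 + 1024 + 2048 + 4096 + 8192 + 16384 + 32768 + 65536 + 131072
Sum of copies = 262143 (geometric series: 2^k - 1)
Total = 192198 + 262143 = 454341


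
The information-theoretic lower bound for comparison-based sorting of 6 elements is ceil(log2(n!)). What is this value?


A binary decision tree of height h has at most 2^h leaves and needs at least n! of them, so h >= ceil(log2(n!)).
Compute 6! as a running product:
  x2 = 2, x3 = 6, x4 = 24, x5 = 120
  x6 = 720
6! = 720
Bracket between powers of 2:
  2^9 = 512 < 720 <= 1024 = 2^10
So ceil(log2(6!)) = 10


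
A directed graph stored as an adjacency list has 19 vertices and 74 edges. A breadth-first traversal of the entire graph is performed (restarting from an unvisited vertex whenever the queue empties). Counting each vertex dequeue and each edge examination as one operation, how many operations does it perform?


A full BFS traversal dequeues each vertex once and examines each edge once.
Vertex visits: 19
Edge visits: 74
V + E = 19 + 74 = 93


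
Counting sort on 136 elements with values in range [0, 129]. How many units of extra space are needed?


Output array size: 136 (to store sorted result)
Count array size: 130 (one slot per possible value, range 0 to 129)
Total extra space = 136 + 130 = 266


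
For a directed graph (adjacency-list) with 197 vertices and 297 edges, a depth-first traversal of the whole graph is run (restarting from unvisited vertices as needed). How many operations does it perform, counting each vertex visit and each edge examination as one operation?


A full DFS traversal visits each vertex once and examines each edge once.
V = 197
E = 297
Sum = 197 + 297 = 494


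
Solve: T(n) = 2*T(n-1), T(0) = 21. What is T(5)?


Unrolling:
T(5) = 2*T(4) = 2^2*T(3) = ... = 2^5*T(0)
= 2^5 * 21
= 32 * 21 = 672


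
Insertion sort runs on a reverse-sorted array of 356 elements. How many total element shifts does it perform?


Sum of shifts = 1 + 2 + 3 + ... + 355
= 356 * 355 / 2
= 126380 / 2
= 63190


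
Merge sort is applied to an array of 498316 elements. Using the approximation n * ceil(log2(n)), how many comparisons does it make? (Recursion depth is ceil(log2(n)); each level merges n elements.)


Merge sort divides the array into halves recursively.
Number of levels = ceil(log2(498316)) = 19
At each level, approximately n = 498316 comparisons are needed for merging.
Total comparisons ~ n * ceil(log2(n)) = 498316 * 19 = 9468004


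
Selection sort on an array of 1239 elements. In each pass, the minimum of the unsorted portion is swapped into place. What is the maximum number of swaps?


Selection sort performs one swap per pass:
  Pass 1: find min in positions 0 to 1238, swap with position 0
  Pass 2: find min in positions 1 to 1238, swap with position 1
  Pass 3: find min in positions 2 to 1238, swap with position 2
  Pass 4: find min in positions 3 to 1238, swap with position 3
  Pass 5: find min in positions 4 to 1238, swap with position 4
  ... (1233 more passes)
Total passes (and swaps) = n - 1 = 1239 - 1 = 1238


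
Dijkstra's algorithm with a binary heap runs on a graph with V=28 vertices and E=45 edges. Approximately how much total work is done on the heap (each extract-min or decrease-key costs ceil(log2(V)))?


Dijkstra with a binary heap: each vertex is extracted once, each edge may relax once.
Each heap operation costs O(log V).
V + E = 28 + 45 = 73
ceil(log2(28)) = 5 (since 2^4 = 16 < 28 <= 32 = 2^5)
Total heap work = (V+E) * ceil(log2(V)) = 73 * 5 = 365


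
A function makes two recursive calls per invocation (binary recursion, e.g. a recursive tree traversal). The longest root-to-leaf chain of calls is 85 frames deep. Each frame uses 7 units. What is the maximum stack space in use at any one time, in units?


Binary recursion: the two calls run one after the other, so only one root-to-leaf chain of frames is on the stack at a time.
Maximum depth (longest chain) = 85 frames
Each frame = 7 units
Max stack space = 85 * 7 = 595


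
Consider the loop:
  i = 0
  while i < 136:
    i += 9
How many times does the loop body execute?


Starting at i = 0, each iteration adds 9.
Iterations until i >= 136:
  Iteration 1: i = 0 -> i = 9
  Iteration 2: i = 9 -> i = 18
  Iteration 3: i = 18 -> i = 27
  Iteration 4: i = 27 -> i = 36
  Iteration 5: i = 36 -> i = 45
  Iteration 6: i = 45 -> i = 54
  Iteration 7: i = 54 -> i = 63
  Iteration 8: i = 63 -> i = 72
  ... continuing ...
Total iterations = ceil(136/9) = 16


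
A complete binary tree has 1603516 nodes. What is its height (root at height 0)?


In a complete binary tree, level k holds nodes 2^k .. 2^(k+1)-1 (1-indexed).
Height = floor(log2(n)) = floor(log2(1603516)) = 20
Check: 2^20 = 1048576 <= 1603516 < 2097152 = 2^21


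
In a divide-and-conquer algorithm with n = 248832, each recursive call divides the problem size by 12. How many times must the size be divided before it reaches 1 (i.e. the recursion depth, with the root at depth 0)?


Number of divisions = log_12(248832)
Sizes: 248832 -> 20736 -> 1728 -> 144 -> 12 -> 1 (5 divisions)
Recursion depth = 5


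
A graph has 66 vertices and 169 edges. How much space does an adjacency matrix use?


Adjacency matrix: V x V grid of entries
Space = V^2 = 66^2 = 66 * 66 = 4356


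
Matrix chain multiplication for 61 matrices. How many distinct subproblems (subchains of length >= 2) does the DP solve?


Subproblems are indexed by (i, j) where i < j.
Number of such pairs = n*(n-1)/2
= 61 * 60 / 2
= 1830


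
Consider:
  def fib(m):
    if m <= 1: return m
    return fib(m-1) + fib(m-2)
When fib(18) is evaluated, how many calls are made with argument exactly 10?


Let N(m) = number of times fib(m) is called while evaluating fib(18).
N(18) = 1 (the initial call).
N(17) = 1 (only fib(18) calls it).
For 1 <= m <= 16: fib(m) is called by fib(m+1) and fib(m+2), so
  N(m) = N(m+1) + N(m+2).
fib(0) is called only by fib(2), so N(0) = N(2).
Walk down from m=18:
  N(18)=1, N(17)=1, N(16)=2, N(15)=3, N(14)=5, N(13)=8, N(12)=13, N(11)=21, N(10)=34
N(10) = 34


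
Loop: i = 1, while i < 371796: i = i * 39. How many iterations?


i multiplies by 39 each step:
i = 1 -> 39 -> 1521 -> 59319 -> 2313441 (stop)
Iterations = ceil(log_39(371796)) = 4


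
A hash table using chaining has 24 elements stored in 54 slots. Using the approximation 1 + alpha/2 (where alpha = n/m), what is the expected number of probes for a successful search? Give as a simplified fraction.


Load factor alpha = n/m = 24/54
Expected probes = 1 + alpha/2 = 1 + 24/(2*54)
= 1 + 24/108
= 108/108 + 24/108
= 132/108
Simplify: 11/9


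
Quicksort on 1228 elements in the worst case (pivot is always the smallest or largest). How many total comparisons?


In the worst case, each partition step picks the worst pivot:
  Partition 1: 1227 comparisons (n-1 elements to compare)
  Partition 2: 1226 comparisons
  Partition 3: 1225 comparisons
  Partition 4: 1224 comparisons
  Partition 5: 1223 comparisons
  ...
  Last partition: 0 comparisons
Total = (n-1) + (n-2) + ... + 1 + 0 = n*(n-1)/2
= 1228*1227/2 = 753378


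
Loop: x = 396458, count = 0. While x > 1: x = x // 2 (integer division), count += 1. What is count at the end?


The variable x halves each step:
x = 396458 -> 198229 -> 99114 -> 49557 -> 24778 -> 12389 -> 6194 -> 3097 -> 1548 -> 774 -> 387 -> 193 -> 96 -> 48 -> 24 -> 12 -> 6 -> 3 -> 1
Number of halvings = floor(log2(396458)) = 18


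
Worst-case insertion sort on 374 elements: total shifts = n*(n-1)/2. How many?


Sum of shifts = 1 + 2 + 3 + ... + 373
= 374 * 373 / 2
= 139502 / 2
= 69751


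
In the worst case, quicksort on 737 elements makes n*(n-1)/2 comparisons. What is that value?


Sum of comparisons per partition:
736 + 735 + ... + 1 + 0
= 737 * (737 - 1) / 2
= 737 * 736 / 2
= 271216


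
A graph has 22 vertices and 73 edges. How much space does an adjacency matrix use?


Adjacency matrix: V x V grid of entries
Space = V^2 = 22^2 = 22 * 22 = 484


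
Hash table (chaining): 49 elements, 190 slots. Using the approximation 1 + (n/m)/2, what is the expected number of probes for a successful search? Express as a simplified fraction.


Computing expected probes:
alpha = 49/190
= 1 + alpha/2
= 1 + 49/(2*190)
= (2*190 + 49) / (2*190)
= 429/380


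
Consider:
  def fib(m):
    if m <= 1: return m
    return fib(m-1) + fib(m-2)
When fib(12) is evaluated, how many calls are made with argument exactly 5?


Let N(m) = number of times fib(m) is called while evaluating fib(12).
N(12) = 1 (the initial call).
N(11) = 1 (only fib(12) calls it).
For 1 <= m <= 10: fib(m) is called by fib(m+1) and fib(m+2), so
  N(m) = N(m+1) + N(m+2).
fib(0) is called only by fib(2), so N(0) = N(2).
Walk down from m=12:
  N(12)=1, N(11)=1, N(10)=2, N(9)=3, N(8)=5, N(7)=8, N(6)=13, N(5)=21
N(5) = 21


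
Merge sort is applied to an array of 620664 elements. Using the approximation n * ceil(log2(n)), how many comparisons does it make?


Merge sort divides the array into halves recursively.
Number of levels = ceil(log2(620664)) = 20
At each level, approximately n = 620664 comparisons are needed for merging.
Total comparisons ~ n * ceil(log2(n)) = 620664 * 20 = 12413280


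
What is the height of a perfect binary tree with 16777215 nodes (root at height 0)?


A perfect binary tree with 16777215 nodes:
  16777215 = 2^24 - 1
  Levels: 0, 1, ..., 23
  Height = 23


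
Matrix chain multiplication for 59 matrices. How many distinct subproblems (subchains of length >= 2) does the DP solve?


Subproblems are indexed by (i, j) where i < j.
Number of such pairs = n*(n-1)/2
= 59 * 58 / 2
= 1711


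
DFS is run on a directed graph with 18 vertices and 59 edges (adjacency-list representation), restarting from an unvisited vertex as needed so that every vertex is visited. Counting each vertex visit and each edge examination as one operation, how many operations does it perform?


A full DFS traversal processes each vertex exactly once (push/pop on stack).
Each directed edge is examined once.
V = 18, E = 59
V + E = 77


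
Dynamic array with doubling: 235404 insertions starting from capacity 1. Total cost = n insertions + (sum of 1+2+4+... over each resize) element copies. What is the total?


n = 235404
Insertion costs: 235404
Resizes copy 1, 2, 4, ... up to the largest power of 2 that is <= n-1 = 235403, i.e. 131072.
Copy costs = 1 + 2 + 4 + 8 + 16 + 32 + 64 + 128 + 256 + 512 + 1024 + 2048 + 4096 + 8192 + 16384 + 32768 + 65536 + 131072 = 262143
Total = 235404 + 262143 = 497547


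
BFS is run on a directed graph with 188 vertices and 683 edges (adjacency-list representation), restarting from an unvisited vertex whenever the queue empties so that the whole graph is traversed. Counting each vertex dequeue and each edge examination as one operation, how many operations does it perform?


A full BFS traversal dequeues each vertex exactly once and examines each directed edge exactly once.
V = 188 (vertex processing cost)
E = 683 (edge examination cost)
Total operations proportional to V + E = 188 + 683 = 871


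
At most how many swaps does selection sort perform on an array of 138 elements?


Each of the 137 passes places one element in its final position.
Pass 1: swap minimum into position 0
Pass 2: swap minimum of remaining into position 1
...
Pass 137: last two elements, one swap
Maximum swaps = 138 - 1 = 137


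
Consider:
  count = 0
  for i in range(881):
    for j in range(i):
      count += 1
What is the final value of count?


For each i, the inner loop runs i times:
  i=0: inner runs 0 times
  i=1: inner runs 1 time
  i=2: inner runs 2 times
  i=3: inner runs 3 times
  i=4: inner runs 4 times
  i=5: inner runs 5 times
  i=6: inner runs 6 times
  i=7: inner runs 7 times
  ...
Total = 0 + 1 + 2 + ... + 880 = 881*(881-1)/2 = 387640


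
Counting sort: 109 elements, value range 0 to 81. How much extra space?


n = 109 (output array)
k = 82 (count array for 82 distinct values)
Extra space = 109 + 82 = 191


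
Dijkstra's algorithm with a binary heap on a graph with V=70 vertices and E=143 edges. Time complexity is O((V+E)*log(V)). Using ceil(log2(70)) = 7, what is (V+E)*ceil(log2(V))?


Dijkstra with a binary heap: each vertex is extracted once, each edge may relax once.
Each heap operation costs O(log V).
V + E = 70 + 143 = 213
ceil(log2(70)) = 7 (since 2^6 = 64 < 70 <= 128 = 2^7)
Total heap work = (V+E) * ceil(log2(V)) = 213 * 7 = 1491


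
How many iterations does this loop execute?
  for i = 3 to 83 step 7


The loop variable i takes values starting at 3 and increments by 7 each iteration.
Sequence: i = 3, 10, 17, 24, 31, 38, 45, 52, 59, ...
The upper bound 83 is inclusive, so the count is floor((last - first) / step) + 1:
floor((83 - 3) / 7) + 1 = floor(80/7) + 1 = 11 + 1 = 12


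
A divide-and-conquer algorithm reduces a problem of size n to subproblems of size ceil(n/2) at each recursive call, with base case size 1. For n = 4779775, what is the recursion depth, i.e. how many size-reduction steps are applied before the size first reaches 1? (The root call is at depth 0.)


Each step divides the size by 2 (rounding up); after k steps the size is ceil(n/2^k), which equals 1 exactly when 2^k >= n.
So the depth is the smallest k with 2^k >= 4779775, i.e. ceil(log_2(4779775)).
2^22 = 4194304 < 4779775 <= 8388608 = 2^23
Recursion depth = 23


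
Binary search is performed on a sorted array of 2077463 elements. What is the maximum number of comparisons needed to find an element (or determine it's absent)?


Binary search halves the search space each comparison:
  Step 1: search space = 2077463 -> 1038731
  Step 2: search space = 1038731 -> 519365
  Step 3: search space = 519365 -> 259682
  Step 4: search space = 259682 -> 129841
  Step 5: search space = 129841 -> 64920
  Step 6: search space = 64920 -> 32460
  Step 7: search space = 32460 -> 16230
  Step 8: search space = 16230 -> 8115
  Step 9: search space = 8115 -> 4057
  Step 10: search space = 4057 -> 2028
  Step 11: search space = 2028 -> 1014
  Step 12: search space = 1014 -> 507
  Step 13: search space = 507 -> 253
  Step 14: search space = 253 -> 126
  Step 15: search space = 126 -> 63
  Step 16: search space = 63 -> 31
  Step 17: search space = 31 -> 15
  Step 18: search space = 15 -> 7
  Step 19: search space = 7 -> 3
  Step 20: search space = 3 -> 1
  Step 21: search space = 1 (final check)
Maximum comparisons = floor(log2(2077463)) + 1 = 20 + 1 = 21


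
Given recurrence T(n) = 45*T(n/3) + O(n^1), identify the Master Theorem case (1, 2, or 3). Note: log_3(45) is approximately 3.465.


Master Theorem parameters: a=45, b=3, c=1
log_b(a) = 3.465
Compare b^c with a: 3^1 = 3 < 45, so c < log_b(a).
Comparing c=1 vs log_b(a)=3.465:
1 < 3.465 => Case 1
Result: T(n) = O(n^(log_3 45)) ~ O(n^3.465)
Master Theorem case = 1


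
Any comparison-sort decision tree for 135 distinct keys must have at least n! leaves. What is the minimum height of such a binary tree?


A binary decision tree of height h has at most 2^h leaves and needs at least n! of them, so h >= ceil(log2(n!)).
135! is far too large to multiply out, so use Stirling's series:
  ln(n!) ~ n ln n - n + (1/2) ln(2 pi n) + 1/(12n)  (error below 1/(360 n^3), negligible here)
  ln(135) = 4.9052748
  n ln n = 135 * 4.9052748 = 662.2121
  (1/2) ln(2 pi * 135) = (1/2) ln(848.2300) = 3.3716
  1/(12*135) = 0.0006
  ln(135!) ~ 662.2121 - 135 + 3.3716 + 0.0006 = 530.5843
Convert to base 2: log2(135!) = 530.5843 / ln 2 = 530.5843 / 0.69314718 = 765.4713
ceil(765.4713) = 766


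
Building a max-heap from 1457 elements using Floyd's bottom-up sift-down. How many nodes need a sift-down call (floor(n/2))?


In a heap of 1457 elements (0-indexed array):
  Last element index: 1456
  Parent of last element: floor((1456 - 1) / 2) = 727
  Internal nodes: indices 0 to 727
  Count = floor(1457/2) = 728


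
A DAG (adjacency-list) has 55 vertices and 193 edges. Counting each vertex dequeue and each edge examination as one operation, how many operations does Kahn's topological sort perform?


V = 55 (vertex processing)
E = 193 (edge processing)
V + E = 55 + 193 = 248


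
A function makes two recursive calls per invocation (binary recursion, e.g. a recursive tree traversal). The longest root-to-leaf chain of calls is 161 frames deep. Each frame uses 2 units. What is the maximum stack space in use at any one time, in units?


Binary recursion: the two calls run one after the other, so only one root-to-leaf chain of frames is on the stack at a time.
Maximum depth (longest chain) = 161 frames
Each frame = 2 units
Max stack space = 161 * 2 = 322


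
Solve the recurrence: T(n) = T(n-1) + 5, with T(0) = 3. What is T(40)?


Unrolling the recurrence:
T(40) = T(39) + 5
       = T(38) + 5 + 5
       = T(37) + 5*3
       ...
       = T(0) + 5*40
       = 3 + 200 = 203


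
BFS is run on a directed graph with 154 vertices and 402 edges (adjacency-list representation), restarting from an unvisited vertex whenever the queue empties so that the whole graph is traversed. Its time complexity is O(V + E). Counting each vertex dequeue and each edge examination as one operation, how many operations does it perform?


A full BFS traversal dequeues each vertex exactly once and examines each directed edge exactly once.
V = 154 (vertex processing cost)
E = 402 (edge examination cost)
Total operations proportional to V + E = 154 + 402 = 556


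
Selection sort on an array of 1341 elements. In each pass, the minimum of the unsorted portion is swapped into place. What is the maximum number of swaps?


Selection sort performs one swap per pass:
  Pass 1: find min in positions 0 to 1340, swap with position 0
  Pass 2: find min in positions 1 to 1340, swap with position 1
  Pass 3: find min in positions 2 to 1340, swap with position 2
  Pass 4: find min in positions 3 to 1340, swap with position 3
  Pass 5: find min in positions 4 to 1340, swap with position 4
  ... (1335 more passes)
Total passes (and swaps) = n - 1 = 1341 - 1 = 1340


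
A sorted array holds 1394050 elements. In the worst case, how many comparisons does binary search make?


Halving sequence: 1394050 -> 697025 -> 348512 -> 174256 -> 87128 -> 43564 -> 21782 -> 10891 -> 5445 -> 2722 -> 1361 -> 680 -> 340 -> 170 -> 85 -> 42 -> 21 -> 10 -> 5 -> 2 -> 1
Number of halvings = 20
Max comparisons = 20 + 1 = 21


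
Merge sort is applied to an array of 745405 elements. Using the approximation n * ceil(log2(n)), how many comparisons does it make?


Merge sort divides the array into halves recursively.
Number of levels = ceil(log2(745405)) = 20
At each level, approximately n = 745405 comparisons are needed for merging.
Total comparisons ~ n * ceil(log2(n)) = 745405 * 20 = 14908100


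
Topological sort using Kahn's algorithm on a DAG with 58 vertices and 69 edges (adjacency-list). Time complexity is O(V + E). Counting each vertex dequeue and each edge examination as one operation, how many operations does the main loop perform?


Kahn's algorithm:
  1. Compute in-degrees: O(V + E)
  2. Process queue: each vertex dequeued once (O(V))
     each edge examined once (O(E))
Total = V + E = 58 + 69 = 127


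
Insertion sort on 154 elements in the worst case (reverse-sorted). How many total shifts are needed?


In the worst case (reverse-sorted), each element shifts past all previous:
  Element 1: 1 shifts
  Element 2: 2 shifts
  Element 3: 3 shifts
  Element 4: 4 shifts
  Element 5: 5 shifts
  ...
  Element 153: 153 shifts
Total = 1 + 2 + ... + 153
= 154*(154-1)/2 = 11781


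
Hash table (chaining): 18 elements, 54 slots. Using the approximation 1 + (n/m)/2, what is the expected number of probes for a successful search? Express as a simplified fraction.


Computing expected probes:
alpha = 18/54
= 1 + alpha/2
= 1 + 18/(2*54)
= (2*54 + 18) / (2*54)
= 126/108 = 7/6


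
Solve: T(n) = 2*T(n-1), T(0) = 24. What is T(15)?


Unrolling:
T(15) = 2*T(14) = 2^2*T(13) = ... = 2^15*T(0)
= 2^15 * 24
= 32768 * 24 = 786432


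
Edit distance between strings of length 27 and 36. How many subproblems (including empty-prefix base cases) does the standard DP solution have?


The table includes base cases (empty prefixes).
Rows: (m+1) = 28
Columns: (n+1) = 37
Total = 28 * 37 = 1036


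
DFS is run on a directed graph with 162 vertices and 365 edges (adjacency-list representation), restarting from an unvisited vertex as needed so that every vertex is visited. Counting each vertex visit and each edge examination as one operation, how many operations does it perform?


A full DFS traversal processes each vertex exactly once (push/pop on stack).
Each directed edge is examined once.
V = 162, E = 365
V + E = 527


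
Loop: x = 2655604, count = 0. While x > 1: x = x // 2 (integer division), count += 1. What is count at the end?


The variable x halves each step:
x = 2655604 -> 1327802 -> 663901 -> 331950 -> 165975 -> 82987 -> 41493 -> 20746 -> 10373 -> 5186 -> 2593 -> 1296 -> 648 -> 324 -> 162 -> 81 -> 40 -> 20 -> 10 -> 5 -> 2 -> 1
Number of halvings = floor(log2(2655604)) = 21


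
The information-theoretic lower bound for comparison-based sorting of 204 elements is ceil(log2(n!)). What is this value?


A binary decision tree of height h has at most 2^h leaves and needs at least n! of them, so h >= ceil(log2(n!)).
204! is far too large to multiply out, so use Stirling's series:
  ln(n!) ~ n ln n - n + (1/2) ln(2 pi n) + 1/(12n)  (error below 1/(360 n^3), negligible here)
  ln(204) = 5.3181200
  n ln n = 204 * 5.3181200 = 1084.8965
  (1/2) ln(2 pi * 204) = (1/2) ln(1281.7698) = 3.5780
  1/(12*204) = 0.0004
  ln(204!) ~ 1084.8965 - 204 + 3.5780 + 0.0004 = 884.4749
Convert to base 2: log2(204!) = 884.4749 / ln 2 = 884.4749 / 0.69314718 = 1276.0276
ceil(1276.0276) = 1277


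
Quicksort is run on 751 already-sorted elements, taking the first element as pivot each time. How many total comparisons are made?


Sum of comparisons per partition:
750 + 749 + ... + 1 + 0
= 751 * (751 - 1) / 2
= 751 * 750 / 2
= 281625


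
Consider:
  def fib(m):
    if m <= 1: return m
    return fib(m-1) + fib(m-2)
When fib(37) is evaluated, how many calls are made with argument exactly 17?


Let N(m) = number of times fib(m) is called while evaluating fib(37).
N(37) = 1 (the initial call).
N(36) = 1 (only fib(37) calls it).
For 1 <= m <= 35: fib(m) is called by fib(m+1) and fib(m+2), so
  N(m) = N(m+1) + N(m+2).
fib(0) is called only by fib(2), so N(0) = N(2).
Walk down from m=37:
  N(37)=1, N(36)=1, N(35)=2, N(34)=3, N(33)=5, N(32)=8, N(31)=13, N(30)=21, N(29)=34, N(28)=55, N(27)=89, N(26)=144, N(25)=233, N(24)=377, N(23)=610, N(22)=987, N(21)=1597, N(20)=2584, N(19)=4181, N(18)=6765, N(17)=10946
N(17) = 10946


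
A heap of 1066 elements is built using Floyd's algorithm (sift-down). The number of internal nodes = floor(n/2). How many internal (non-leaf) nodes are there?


Leaf nodes occupy roughly half the array.
Sift-down is called for each internal node, starting from the last one.
Internal nodes = floor(n/2) = floor(1066/2) = 533


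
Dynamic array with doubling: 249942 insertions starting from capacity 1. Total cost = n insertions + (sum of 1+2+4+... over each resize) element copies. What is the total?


n = 249942
Insertion costs: 249942
Resizes copy 1, 2, 4, ... up to the largest power of 2 that is <= n-1 = 249941, i.e. 131072.
Copy costs = 1 + 2 + 4 + 8 + 16 + 32 + 64 + 128 + 256 + 512 + 1024 + 2048 + 4096 + 8192 + 16384 + 32768 + 65536 + 131072 = 262143
Total = 249942 + 262143 = 512085


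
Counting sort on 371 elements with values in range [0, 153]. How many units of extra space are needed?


Output array size: 371 (to store sorted result)
Count array size: 154 (one slot per possible value, range 0 to 153)
Total extra space = 371 + 154 = 525


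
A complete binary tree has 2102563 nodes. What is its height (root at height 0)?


In a complete binary tree, level k holds nodes 2^k .. 2^(k+1)-1 (1-indexed).
Height = floor(log2(n)) = floor(log2(2102563)) = 21
Check: 2^21 = 2097152 <= 2102563 < 4194304 = 2^22


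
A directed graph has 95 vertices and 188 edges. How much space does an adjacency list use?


Adjacency list: one list head per vertex + one entry per edge
Vertex heads: 95
Edge entries: 188
Total = 95 + 188 = 283


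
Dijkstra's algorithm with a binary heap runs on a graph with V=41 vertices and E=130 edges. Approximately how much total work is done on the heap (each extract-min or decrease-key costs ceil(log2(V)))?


Dijkstra with a binary heap: each vertex is extracted once, each edge may relax once.
Each heap operation costs O(log V).
V + E = 41 + 130 = 171
ceil(log2(41)) = 6 (since 2^5 = 32 < 41 <= 64 = 2^6)
Total heap work = (V+E) * ceil(log2(V)) = 171 * 6 = 1026


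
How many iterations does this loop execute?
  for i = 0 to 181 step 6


The loop variable i takes values starting at 0 and increments by 6 each iteration.
Sequence: i = 0, 6, 12, 18, 24, 30, 36, 42, 48, ...
The upper bound 181 is inclusive, so the count is floor((last - first) / step) + 1:
floor((181 - 0) / 6) + 1 = floor(181/6) + 1 = 30 + 1 = 31


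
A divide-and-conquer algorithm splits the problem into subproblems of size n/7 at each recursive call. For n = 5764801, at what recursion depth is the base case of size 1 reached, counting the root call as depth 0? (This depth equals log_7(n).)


At each depth, the problem size is divided by 7:
  Depth 0: problem size = 5764801
  Depth 1: problem size = 823543
  Depth 2: problem size = 117649
  Depth 3: problem size = 16807
  Depth 4: problem size = 2401
  Depth 5: problem size = 343
  Depth 6: problem size = 49
  Depth 7: problem size = 7
  Depth 8: problem size = 1 (base case)
The base case is reached at depth log_7(5764801) = 8 (the tree has 9 levels counting depth 0, but the depth asked for is 8).
Recursion depth = 8


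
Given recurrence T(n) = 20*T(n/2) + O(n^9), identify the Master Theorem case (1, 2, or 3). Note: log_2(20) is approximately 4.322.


Master Theorem parameters: a=20, b=2, c=9
log_b(a) = 4.322
Compare b^c with a: 2^9 = 512 > 20, so c > log_b(a).
Comparing c=9 vs log_b(a)=4.322:
9 > 4.322 => Case 3
Result: T(n) = O(n^9)
Master Theorem case = 3


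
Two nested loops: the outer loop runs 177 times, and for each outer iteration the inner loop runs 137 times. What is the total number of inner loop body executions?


Outer loop: 177 iterations
Inner loop: 137 iterations per outer iteration
Total = 177 * 137 = 24249


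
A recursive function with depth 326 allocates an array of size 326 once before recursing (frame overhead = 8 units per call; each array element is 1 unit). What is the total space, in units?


Array allocation: 326 units (allocated once)
Stack frames: 326 deep * 8 per frame = 2608 units
Total = 326 + 2608 = 2934


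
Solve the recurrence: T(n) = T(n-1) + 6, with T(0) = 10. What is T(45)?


Unrolling the recurrence:
T(45) = T(44) + 6
       = T(43) + 6 + 6
       = T(42) + 6*3
       ...
       = T(0) + 6*45
       = 10 + 270 = 280


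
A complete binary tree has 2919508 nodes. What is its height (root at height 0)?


In a complete binary tree, level k holds nodes 2^k .. 2^(k+1)-1 (1-indexed).
Height = floor(log2(n)) = floor(log2(2919508)) = 21
Check: 2^21 = 2097152 <= 2919508 < 4194304 = 2^22


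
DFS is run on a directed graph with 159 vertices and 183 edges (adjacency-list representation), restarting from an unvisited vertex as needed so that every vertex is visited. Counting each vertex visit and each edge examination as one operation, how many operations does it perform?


A full DFS traversal processes each vertex exactly once (push/pop on stack).
Each directed edge is examined once.
V = 159, E = 183
V + E = 342


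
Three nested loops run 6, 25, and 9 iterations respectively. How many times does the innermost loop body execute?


Loop 1 (outermost): 6 iterations
Loop 2 (middle): 25 iterations per outer
Loop 3 (innermost): 9 iterations per middle
Total = 6 * 25 * 9 = 1350


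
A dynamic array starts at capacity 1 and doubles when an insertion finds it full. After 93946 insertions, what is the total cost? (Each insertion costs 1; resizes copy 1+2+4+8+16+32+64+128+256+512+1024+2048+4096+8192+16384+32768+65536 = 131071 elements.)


Insertion cost: 93946 (one per element)
Resizes occur just before inserting elements 2, 3, 5, 9, ...
Elements copied at each resize: 1 + 2 + 4 + 8 + 16 + 32 + 64 + 128 + 256 + 512 + 1024 + 2048 + 4096 + 8192 + 16384 + 32768 + 65536
Sum of copies = 131071 (geometric series: 2^k - 1)
Total = 93946 + 131071 = 225017


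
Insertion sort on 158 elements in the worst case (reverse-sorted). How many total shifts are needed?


In the worst case (reverse-sorted), each element shifts past all previous:
  Element 1: 1 shifts
  Element 2: 2 shifts
  Element 3: 3 shifts
  Element 4: 4 shifts
  Element 5: 5 shifts
  ...
  Element 157: 157 shifts
Total = 1 + 2 + ... + 157
= 158*(158-1)/2 = 12403


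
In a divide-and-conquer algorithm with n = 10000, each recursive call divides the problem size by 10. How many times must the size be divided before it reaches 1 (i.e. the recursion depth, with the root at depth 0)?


Number of divisions = log_10(10000)
Sizes: 10000 -> 1000 -> 100 -> 10 -> 1 (4 divisions)
Recursion depth = 4


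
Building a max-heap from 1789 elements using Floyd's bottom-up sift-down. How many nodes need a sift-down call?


In a heap of 1789 elements (0-indexed array):
  Last element index: 1788
  Parent of last element: floor((1788 - 1) / 2) = 893
  Internal nodes: indices 0 to 893
  Count = floor(1789/2) = 894


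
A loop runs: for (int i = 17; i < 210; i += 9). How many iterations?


Loop starts at i = 17, increments by 9, stops when i >= 210.
Number of iterations = ceil((210 - 17) / 9)
= ceil(193 / 9)
= 22


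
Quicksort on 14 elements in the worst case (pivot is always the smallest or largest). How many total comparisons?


In the worst case, each partition step picks the worst pivot:
  Partition 1: 13 comparisons (n-1 elements to compare)
  Partition 2: 12 comparisons
  Partition 3: 11 comparisons
  Partition 4: 10 comparisons
  Partition 5: 9 comparisons
  ...
  Last partition: 0 comparisons
Total = (n-1) + (n-2) + ... + 1 + 0 = n*(n-1)/2
= 14*13/2 = 91


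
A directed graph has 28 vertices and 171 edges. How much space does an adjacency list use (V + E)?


Adjacency list: one list head per vertex + one entry per edge
Vertex heads: 28
Edge entries: 171
Total = 28 + 171 = 199


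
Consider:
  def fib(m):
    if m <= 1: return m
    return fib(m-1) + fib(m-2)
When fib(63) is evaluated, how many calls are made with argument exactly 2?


Let N(m) = number of times fib(m) is called while evaluating fib(63).
N(63) = 1 (the initial call).
N(62) = 1 (only fib(63) calls it).
For 1 <= m <= 61: fib(m) is called by fib(m+1) and fib(m+2), so
  N(m) = N(m+1) + N(m+2).
fib(0) is called only by fib(2), so N(0) = N(2).
Walk down from m=63:
  N(63)=1, N(62)=1, N(61)=2, N(60)=3, N(59)=5, N(58)=8, N(57)=13, N(56)=21, N(55)=34, N(54)=55, N(53)=89, N(52)=144, N(51)=233, N(50)=377, N(49)=610, N(48)=987, N(47)=1597, N(46)=2584, N(45)=4181, N(44)=6765, N(43)=10946, N(42)=17711, N(41)=28657, N(40)=46368, N(39)=75025, N(38)=121393, N(37)=196418, N(36)=317811, N(35)=514229, N(34)=832040, N(33)=1346269, N(32)=2178309, N(31)=3524578, N(30)=5702887, N(29)=9227465, N(28)=14930352, N(27)=24157817, N(26)=39088169, N(25)=63245986, N(24)=102334155, N(23)=165580141, N(22)=267914296, N(21)=433494437, N(20)=701408733, N(19)=1134903170, N(18)=1836311903, N(17)=2971215073, N(16)=4807526976, N(15)=7778742049, N(14)=12586269025, N(13)=20365011074, N(12)=32951280099, N(11)=53316291173, N(10)=86267571272, N(9)=139583862445, N(8)=225851433717, N(7)=365435296162, N(6)=591286729879, N(5)=956722026041, N(4)=1548008755920, N(3)=2504730781961, N(2)=4052739537881
N(2) = 4052739537881


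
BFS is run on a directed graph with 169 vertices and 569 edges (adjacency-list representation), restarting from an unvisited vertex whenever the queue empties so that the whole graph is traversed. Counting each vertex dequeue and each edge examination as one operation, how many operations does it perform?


A full BFS traversal dequeues each vertex exactly once and examines each directed edge exactly once.
V = 169 (vertex processing cost)
E = 569 (edge examination cost)
Total operations proportional to V + E = 169 + 569 = 738


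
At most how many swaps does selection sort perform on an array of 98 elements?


Each of the 97 passes places one element in its final position.
Pass 1: swap minimum into position 0
Pass 2: swap minimum of remaining into position 1
...
Pass 97: last two elements, one swap
Maximum swaps = 98 - 1 = 97


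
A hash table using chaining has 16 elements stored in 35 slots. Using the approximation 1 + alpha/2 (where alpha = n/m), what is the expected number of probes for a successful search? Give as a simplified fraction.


Load factor alpha = n/m = 16/35
Expected probes = 1 + alpha/2 = 1 + 16/(2*35)
= 1 + 16/70
= 70/70 + 16/70
= 86/70
Simplify: 43/35


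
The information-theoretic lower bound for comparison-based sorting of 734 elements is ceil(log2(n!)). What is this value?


A binary decision tree of height h has at most 2^h leaves and needs at least n! of them, so h >= ceil(log2(n!)).
734! is far too large to multiply out, so use Stirling's series:
  ln(n!) ~ n ln n - n + (1/2) ln(2 pi n) + 1/(12n)  (error below 1/(360 n^3), negligible here)
  ln(734) = 6.5985090
  n ln n = 734 * 6.5985090 = 4843.3056
  (1/2) ln(2 pi * 734) = (1/2) ln(4611.8580) = 4.2182
  1/(12*734) = 0.0001
  ln(734!) ~ 4843.3056 - 734 + 4.2182 + 0.0001 = 4113.5239
Convert to base 2: log2(734!) = 4113.5239 / ln 2 = 4113.5239 / 0.69314718 = 5934.5605
ceil(5934.5605) = 5935


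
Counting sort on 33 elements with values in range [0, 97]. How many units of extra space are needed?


Output array size: 33 (to store sorted result)
Count array size: 98 (one slot per possible value, range 0 to 97)
Total extra space = 33 + 98 = 131


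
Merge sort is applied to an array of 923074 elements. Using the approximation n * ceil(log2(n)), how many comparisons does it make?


Merge sort divides the array into halves recursively.
Number of levels = ceil(log2(923074)) = 20
At each level, approximately n = 923074 comparisons are needed for merging.
Total comparisons ~ n * ceil(log2(n)) = 923074 * 20 = 18461480


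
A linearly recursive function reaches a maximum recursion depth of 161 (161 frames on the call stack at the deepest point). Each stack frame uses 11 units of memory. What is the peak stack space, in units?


Maximum recursion depth = 161 frames
Memory per frame = 11 units
Total stack space = depth * frame_size
= 161 * 11 = 1771


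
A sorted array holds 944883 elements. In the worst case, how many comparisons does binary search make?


Halving sequence: 944883 -> 472441 -> 236220 -> 118110 -> 59055 -> 29527 -> 14763 -> 7381 -> 3690 -> 1845 -> 922 -> 461 -> 230 -> 115 -> 57 -> 28 -> 14 -> 7 -> 3 -> 1
Number of halvings = 19
Max comparisons = 19 + 1 = 20


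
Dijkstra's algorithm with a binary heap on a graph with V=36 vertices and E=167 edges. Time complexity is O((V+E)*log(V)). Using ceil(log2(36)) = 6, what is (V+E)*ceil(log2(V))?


Dijkstra with a binary heap: each vertex is extracted once, each edge may relax once.
Each heap operation costs O(log V).
V + E = 36 + 167 = 203
ceil(log2(36)) = 6 (since 2^5 = 32 < 36 <= 64 = 2^6)
Total heap work = (V+E) * ceil(log2(V)) = 203 * 6 = 1218


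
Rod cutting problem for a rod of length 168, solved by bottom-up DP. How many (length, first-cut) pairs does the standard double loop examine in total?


For each subproblem length i = 1..168, the inner loop considers i possible first cuts.
Total = 1 + 2 + ... + 168
= 168*(168+1)/2
= 168*169/2 = 14196


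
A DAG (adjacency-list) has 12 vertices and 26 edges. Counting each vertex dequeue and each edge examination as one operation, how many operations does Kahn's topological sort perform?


V = 12 (vertex processing)
E = 26 (edge processing)
V + E = 12 + 26 = 38
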